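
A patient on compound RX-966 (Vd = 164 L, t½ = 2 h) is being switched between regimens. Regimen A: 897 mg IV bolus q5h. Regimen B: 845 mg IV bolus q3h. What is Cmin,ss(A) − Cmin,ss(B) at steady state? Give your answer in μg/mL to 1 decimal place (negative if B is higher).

Regimen A: f = (1/2)^(5/2) ≈ 0.1768; Cmin,ss = (897/164)·f/(1−f) ≈ 1.175 μg/mL.
Regimen B: f = (1/2)^(3/2) ≈ 0.3536; Cmin,ss = (845/164)·f/(1−f) ≈ 2.819 μg/mL.
Difference ≈ 1.175 − 2.819 ≈ -1.644 μg/mL.

-1.6 μg/mL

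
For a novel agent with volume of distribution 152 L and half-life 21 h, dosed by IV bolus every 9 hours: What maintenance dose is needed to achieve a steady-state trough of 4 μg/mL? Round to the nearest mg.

τ/t½ = 9/21 ≈ 0.42857, so f = (1/2)^(9/21) ≈ 0.742997.
Cmin,ss = (D/Vd)·f/(1−f), so D = Cmin,ss·Vd·(1−f)/f.
D = 4 × 152 × (1−f)/f ≈ 4 × 152 × 0.34590 ≈ 210.31 mg.

210 mg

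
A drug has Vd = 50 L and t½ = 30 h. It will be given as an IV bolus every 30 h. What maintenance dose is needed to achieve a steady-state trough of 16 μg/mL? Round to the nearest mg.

τ/t½ = 30/30 ≈ 1, so f = (1/2)^(30/30) ≈ 0.500000.
Cmin,ss = (D/Vd)·f/(1−f), so D = Cmin,ss·Vd·(1−f)/f.
D = 16 × 50 × (1−f)/f ≈ 16 × 50 × 1.00000 ≈ 800.00 mg.

800 mg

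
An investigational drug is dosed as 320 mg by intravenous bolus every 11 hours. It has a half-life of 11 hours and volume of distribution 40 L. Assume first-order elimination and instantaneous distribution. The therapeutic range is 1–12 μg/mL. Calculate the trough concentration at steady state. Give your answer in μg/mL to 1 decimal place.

τ = 11 h = 1 half-life, so f = (1/2)^1 = 0.5.
At steady state, R = 1/(1 − 0.5) = 2/1.
Single-dose peak C₀ = D/Vd = 320/40 = 8 μg/mL.
Steady-state peak Cmax,ss = C₀·R = 8 × 2/1 ≈ 16.000 μg/mL.
Steady-state trough Cmin,ss = Cmax,ss·f ≈ 16.000 × 0.5 ≈ 8.000 μg/mL.
Trough 8.0 μg/mL vs MEC 1 μg/mL: adequate.

8.0 μg/mL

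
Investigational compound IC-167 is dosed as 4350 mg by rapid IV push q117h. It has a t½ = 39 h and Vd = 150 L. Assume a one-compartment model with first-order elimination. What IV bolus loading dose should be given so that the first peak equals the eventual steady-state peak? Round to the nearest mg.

4971 mg

f = (1/2)^(117/39) ≈ 0.125000; accumulation ratio R = 1/(1−f) ≈ 1.14286.
Loading dose to hit Cmax,ss on first dose: D_load = D_maint·R ≈ 4350 × 1.14286 ≈ 4971.44 mg.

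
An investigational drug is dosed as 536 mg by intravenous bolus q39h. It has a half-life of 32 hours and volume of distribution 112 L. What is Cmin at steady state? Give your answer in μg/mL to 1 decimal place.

3.6 μg/mL

k = ln2/t½ = ln2/32 ≈ 0.021661 h⁻¹; fraction remaining f = e^(−kτ) = e^(−0.021661×39) ≈ 0.4297.
At steady state, accumulation factor R = 1/(1 − e^(−kτ)) ≈ 1.7535.
Each bolus raises the concentration by D/Vd = 536/112 ≈ 4.786 μg/mL.
Steady-state peak Cmax,ss = C₀·R ≈ 4.786 × 1.7535 ≈ 8.392 μg/mL.
Steady-state trough Cmin,ss = Cmax,ss·f ≈ 8.392 × 0.4297 ≈ 3.606 μg/mL.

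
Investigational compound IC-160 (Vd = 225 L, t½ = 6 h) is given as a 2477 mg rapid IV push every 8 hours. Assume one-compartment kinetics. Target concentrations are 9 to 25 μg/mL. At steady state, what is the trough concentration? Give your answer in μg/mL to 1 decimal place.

7.2 μg/mL

τ/t½ = 8/6 ≈ 1.3333, so fraction remaining f = (1/2)^(8/6) ≈ 0.3969.
At steady state, accumulation factor R = 1/(1 − e^(−kτ)) ≈ 1.6581.
Single-dose peak C₀ = D/Vd = 2477/225 ≈ 11.009 μg/mL.
Steady-state peak Cmax,ss = C₀·R ≈ 11.009 × 1.6581 ≈ 18.254 μg/mL.
One interval later, Cmin,ss = Cmax,ss·e^(−kτ) ≈ 18.254 × 0.3969 ≈ 7.245 μg/mL.
Trough 7.2 μg/mL vs MEC 9 μg/mL: subtherapeutic.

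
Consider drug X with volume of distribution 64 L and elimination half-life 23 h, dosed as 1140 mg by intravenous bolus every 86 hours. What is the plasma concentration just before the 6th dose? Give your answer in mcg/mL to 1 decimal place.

f = (1/2)^(τ/t½) = (1/2)^(86/23) ≈ 0.0749.
C₀ = D/Vd = 1140/64 ≈ 17.812 mcg/mL.
Before the 6th dose, 5 doses have been given. Superposition: Cmin = C₀·(f + f² + … + f^5).
≈ 17.812 × (0.0749 + 0.0056 + 0.0004 + 0.0000 + 0.0000) ≈ 17.812 × 0.0809 ≈ 1.441 mcg/mL.

1.4 mcg/mL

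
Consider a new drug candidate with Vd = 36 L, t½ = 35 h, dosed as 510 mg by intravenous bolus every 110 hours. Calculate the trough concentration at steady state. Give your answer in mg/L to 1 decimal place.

1.8 mg/L

τ/t½ = 110/35 ≈ 3.1429, so fraction remaining f = (1/2)^(110/35) ≈ 0.1132.
Single-dose peak C₀ = D/Vd = 510/36 ≈ 14.167 mg/L.
Steady-state trough Cmin,ss = C₀·f/(1−f) ≈ 14.167 × 0.1132/0.8868 ≈ 1.808 mg/L.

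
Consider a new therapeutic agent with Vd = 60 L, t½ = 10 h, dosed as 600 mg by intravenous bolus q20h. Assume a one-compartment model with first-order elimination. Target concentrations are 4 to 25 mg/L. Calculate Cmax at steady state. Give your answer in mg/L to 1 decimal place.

13.3 mg/L

τ = 20 h = 2 half-lives, so f = (1/2)^2 = 0.25.
Accumulation ratio R = 1/(1 − f) = 1/0.75 = 4/3.
Single-dose peak C₀ = D/Vd = 600/60 = 10 mg/L.
Steady-state peak Cmax,ss = C₀·R = 10 × 4/3 ≈ 13.333 mg/L.
Peak 13.3 mg/L vs MTC 25 mg/L: below toxic threshold.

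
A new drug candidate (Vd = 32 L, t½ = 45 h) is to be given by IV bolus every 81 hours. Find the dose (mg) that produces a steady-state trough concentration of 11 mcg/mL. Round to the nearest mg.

874 mg

τ/t½ = 81/45 ≈ 1.8, so f = (1/2)^(81/45) ≈ 0.287175.
Cmin,ss = (D/Vd)·f/(1−f), so D = Cmin,ss·Vd·(1−f)/f.
D = 11 × 32 × (1−f)/f ≈ 11 × 32 × 2.48220 ≈ 873.73 mg.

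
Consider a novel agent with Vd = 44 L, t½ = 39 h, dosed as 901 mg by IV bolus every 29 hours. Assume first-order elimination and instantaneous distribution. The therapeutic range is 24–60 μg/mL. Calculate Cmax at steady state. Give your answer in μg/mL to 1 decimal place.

k = ln2/t½ = ln2/39 ≈ 0.017773 h⁻¹; fraction remaining f = e^(−kτ) = e^(−0.017773×29) ≈ 0.5973.
Accumulation ratio R = 1/(1 − f) ≈ 1/0.4027 ≈ 2.4832.
Each bolus raises the concentration by D/Vd = 901/44 ≈ 20.477 μg/mL.
Cmax,ss = C₀/(1 − f) ≈ 20.477/0.4027 ≈ 50.849 μg/mL.
Peak 50.8 μg/mL vs MTC 60 μg/mL: below toxic threshold.

50.8 μg/mL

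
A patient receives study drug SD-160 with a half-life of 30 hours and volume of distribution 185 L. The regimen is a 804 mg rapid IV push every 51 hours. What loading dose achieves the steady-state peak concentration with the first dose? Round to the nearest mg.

1161 mg

f = (1/2)^(51/30) ≈ 0.307786; accumulation ratio R = 1/(1−f) ≈ 1.44464.
Loading dose to hit Cmax,ss on first dose: D_load = D_maint·R ≈ 804 × 1.44464 ≈ 1161.49 mg.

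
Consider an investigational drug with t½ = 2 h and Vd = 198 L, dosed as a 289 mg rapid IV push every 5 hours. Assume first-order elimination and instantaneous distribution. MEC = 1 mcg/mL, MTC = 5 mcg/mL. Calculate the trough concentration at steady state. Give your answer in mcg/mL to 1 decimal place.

0.3 mcg/mL

Over one 5-h interval, 5/2 ≈ 2.5 half-lives elapse, leaving f ≈ 0.1768 of each dose.
At steady state, accumulation factor R = 1/(1 − e^(−kτ)) ≈ 1.2148.
Each bolus raises the concentration by D/Vd = 289/198 ≈ 1.460 mcg/mL.
Cmax,ss = C₀/(1 − f) ≈ 1.460/0.8232 ≈ 1.774 mcg/mL.
Steady-state trough Cmin,ss = Cmax,ss·f ≈ 1.774 × 0.1768 ≈ 0.314 mcg/mL.
Trough 0.3 mcg/mL vs MEC 1 mcg/mL: subtherapeutic.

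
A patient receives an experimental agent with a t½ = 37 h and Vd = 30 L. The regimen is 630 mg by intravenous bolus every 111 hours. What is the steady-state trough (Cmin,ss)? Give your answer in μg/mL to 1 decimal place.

τ = 111 h = 3 half-lives, so f = (1/2)^3 = 0.125.
At steady state, R = 1/(1 − 0.125) = 8/7.
Single-dose peak C₀ = D/Vd = 630/30 = 21 μg/mL.
Steady-state peak Cmax,ss = C₀·R = 21 × 8/7 ≈ 24.000 μg/mL.
Steady-state trough Cmin,ss = Cmax,ss·f ≈ 24.000 × 0.125 ≈ 3.000 μg/mL.

3.0 μg/mL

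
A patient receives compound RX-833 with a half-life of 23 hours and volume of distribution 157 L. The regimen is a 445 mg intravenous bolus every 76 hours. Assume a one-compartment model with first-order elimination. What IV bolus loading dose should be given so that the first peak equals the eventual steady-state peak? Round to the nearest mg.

495 mg

f = (1/2)^(76/23) ≈ 0.101226; accumulation ratio R = 1/(1−f) ≈ 1.11263.
Loading dose to hit Cmax,ss on first dose: D_load = D_maint·R ≈ 445 × 1.11263 ≈ 495.12 mg.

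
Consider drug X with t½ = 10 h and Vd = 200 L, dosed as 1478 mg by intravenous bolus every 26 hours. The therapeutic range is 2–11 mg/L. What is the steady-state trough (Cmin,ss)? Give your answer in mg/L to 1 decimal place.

τ/t½ = 26/10 ≈ 2.6, so fraction remaining f = (1/2)^(26/10) ≈ 0.1649.
Accumulation ratio R = 1/(1 − f) ≈ 1/0.8351 ≈ 1.1975.
Single-dose peak C₀ = D/Vd = 1478/200 ≈ 7.390 mg/L.
Steady-state peak Cmax,ss = C₀·R ≈ 7.390 × 1.1975 ≈ 8.850 mg/L.
One interval later, Cmin,ss = Cmax,ss·e^(−kτ) ≈ 8.850 × 0.1649 ≈ 1.459 mg/L.
Trough 1.5 mg/L vs MEC 2 mg/L: subtherapeutic.

1.5 mg/L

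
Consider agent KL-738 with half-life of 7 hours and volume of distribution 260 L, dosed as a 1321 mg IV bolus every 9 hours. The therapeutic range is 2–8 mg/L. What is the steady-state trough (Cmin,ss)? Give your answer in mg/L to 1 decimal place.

τ/t½ = 9/7 ≈ 1.2857, so fraction remaining f = (1/2)^(9/7) ≈ 0.4102.
At steady state, accumulation factor R = 1/(1 − e^(−kτ)) ≈ 1.6955.
Each bolus raises the concentration by D/Vd = 1321/260 ≈ 5.081 mg/L.
Steady-state peak Cmax,ss = C₀·R ≈ 5.081 × 1.6955 ≈ 8.615 mg/L.
One interval later, Cmin,ss = Cmax,ss·e^(−kτ) ≈ 8.615 × 0.4102 ≈ 3.534 mg/L.
Trough 3.5 mg/L vs MEC 2 mg/L: adequate.

3.5 mg/L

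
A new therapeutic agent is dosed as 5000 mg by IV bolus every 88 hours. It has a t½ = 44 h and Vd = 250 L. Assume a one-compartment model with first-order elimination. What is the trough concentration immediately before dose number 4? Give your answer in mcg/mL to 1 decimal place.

f = (1/2)^(τ/t½) = (1/2)^(88/44) ≈ 0.2500.
C₀ = D/Vd = 5000/250 ≈ 20.000 mcg/mL.
Before the 4th dose, 3 doses have been given. Superposition: Cmin = C₀·(f + f² + … + f^3).
≈ 20.000 × (0.2500 + 0.0625 + 0.0156) ≈ 20.000 × 0.3281 ≈ 6.562 mcg/mL.

6.6 mcg/mL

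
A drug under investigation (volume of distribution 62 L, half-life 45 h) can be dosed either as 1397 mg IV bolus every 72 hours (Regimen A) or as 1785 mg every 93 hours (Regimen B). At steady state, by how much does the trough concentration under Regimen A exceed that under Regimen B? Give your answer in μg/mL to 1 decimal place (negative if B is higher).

Regimen A: f = (1/2)^(72/45) ≈ 0.3299; Cmin,ss = (1397/62)·f/(1−f) ≈ 11.093 μg/mL.
Regimen B: f = (1/2)^(93/45) ≈ 0.2387; Cmin,ss = (1785/62)·f/(1−f) ≈ 9.027 μg/mL.
Difference ≈ 11.093 − 9.027 ≈ 2.066 μg/mL.

2.1 μg/mL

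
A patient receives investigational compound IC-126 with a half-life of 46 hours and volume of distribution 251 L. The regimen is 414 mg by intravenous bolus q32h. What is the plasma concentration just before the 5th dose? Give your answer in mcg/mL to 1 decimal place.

f = (1/2)^(τ/t½) = (1/2)^(32/46) ≈ 0.6174.
C₀ = D/Vd = 414/251 ≈ 1.649 mcg/mL.
Before the 5th dose, 4 doses have been given. Superposition: Cmin = C₀·(f + f² + … + f^4).
≈ 1.649 × (0.6174 + 0.3812 + 0.2353 + 0.1453) ≈ 1.649 × 1.3792 ≈ 2.274 mcg/mL.

2.3 mcg/mL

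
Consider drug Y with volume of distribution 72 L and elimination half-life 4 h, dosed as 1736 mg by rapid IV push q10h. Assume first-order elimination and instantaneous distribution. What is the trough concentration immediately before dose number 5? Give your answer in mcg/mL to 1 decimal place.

f = (1/2)^(τ/t½) = (1/2)^(10/4) ≈ 0.1768.
C₀ = D/Vd = 1736/72 ≈ 24.111 mcg/mL.
Before the 5th dose, 4 doses have been given. Superposition: Cmin = C₀·(f + f² + … + f^4).
≈ 24.111 × (0.1768 + 0.0313 + 0.0055 + 0.0010) ≈ 24.111 × 0.2146 ≈ 5.174 mcg/mL.

5.2 mcg/mL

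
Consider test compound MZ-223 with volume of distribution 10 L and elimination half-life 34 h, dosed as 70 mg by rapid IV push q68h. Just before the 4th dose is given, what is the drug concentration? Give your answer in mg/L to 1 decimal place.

f = (1/2)^(τ/t½) = (1/2)^(68/34) ≈ 0.2500.
C₀ = D/Vd = 70/10 ≈ 7.000 mg/L.
Before the 4th dose, 3 doses have been given. Superposition: Cmin = C₀·(f + f² + … + f^3).
≈ 7.000 × (0.2500 + 0.0625 + 0.0156) ≈ 7.000 × 0.3281 ≈ 2.297 mg/L.

2.3 mg/L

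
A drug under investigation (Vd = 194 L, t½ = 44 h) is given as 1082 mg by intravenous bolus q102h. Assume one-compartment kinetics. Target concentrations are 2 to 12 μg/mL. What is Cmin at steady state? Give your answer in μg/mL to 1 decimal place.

1.4 μg/mL

k = ln2/t½ = ln2/44 ≈ 0.015753 h⁻¹; fraction remaining f = e^(−kτ) = e^(−0.015753×102) ≈ 0.2005.
Accumulation ratio R = 1/(1 − f) ≈ 1/0.7995 ≈ 1.2508.
Single-dose peak C₀ = D/Vd = 1082/194 ≈ 5.577 μg/mL.
Steady-state peak Cmax,ss = C₀·R ≈ 5.577 × 1.2508 ≈ 6.976 μg/mL.
One interval later, Cmin,ss = Cmax,ss·e^(−kτ) ≈ 6.976 × 0.2005 ≈ 1.399 μg/mL.
Trough 1.4 μg/mL vs MEC 2 μg/mL: subtherapeutic.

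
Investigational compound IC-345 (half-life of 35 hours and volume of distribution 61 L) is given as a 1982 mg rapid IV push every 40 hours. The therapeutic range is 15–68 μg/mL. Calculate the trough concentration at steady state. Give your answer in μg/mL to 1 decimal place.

Over one 40-h interval, 40/35 ≈ 1.1429 half-lives elapse, leaving f ≈ 0.4529 of each dose.
At steady state, accumulation factor R = 1/(1 − e^(−kτ)) ≈ 1.8278.
Single-dose peak C₀ = D/Vd = 1982/61 ≈ 32.492 μg/mL.
Cmax,ss = C₀/(1 − f) ≈ 32.492/0.5471 ≈ 59.390 μg/mL.
One interval later, Cmin,ss = Cmax,ss·e^(−kτ) ≈ 59.390 × 0.4529 ≈ 26.898 μg/mL.
Trough 26.9 μg/mL vs MEC 15 μg/mL: adequate.

26.9 μg/mL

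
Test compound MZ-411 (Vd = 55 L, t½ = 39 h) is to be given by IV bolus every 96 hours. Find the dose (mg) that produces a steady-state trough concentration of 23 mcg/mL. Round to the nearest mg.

τ/t½ = 96/39 ≈ 2.4615, so f = (1/2)^(96/39) ≈ 0.181553.
Cmin,ss = (D/Vd)·f/(1−f), so D = Cmin,ss·Vd·(1−f)/f.
D = 23 × 55 × (1−f)/f ≈ 23 × 55 × 4.50803 ≈ 5702.66 mg.

5703 mg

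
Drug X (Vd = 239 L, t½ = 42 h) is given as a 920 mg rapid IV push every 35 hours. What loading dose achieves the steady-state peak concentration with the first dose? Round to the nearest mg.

f = (1/2)^(35/42) ≈ 0.561231; accumulation ratio R = 1/(1−f) ≈ 2.27910.
Loading dose to hit Cmax,ss on first dose: D_load = D_maint·R ≈ 920 × 2.27910 ≈ 2096.77 mg.

2097 mg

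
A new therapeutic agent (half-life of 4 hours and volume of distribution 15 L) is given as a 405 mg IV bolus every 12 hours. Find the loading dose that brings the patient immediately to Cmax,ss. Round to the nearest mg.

463 mg

f = (1/2)^(12/4) ≈ 0.125000; accumulation ratio R = 1/(1−f) ≈ 1.14286.
Loading dose to hit Cmax,ss on first dose: D_load = D_maint·R ≈ 405 × 1.14286 ≈ 462.86 mg.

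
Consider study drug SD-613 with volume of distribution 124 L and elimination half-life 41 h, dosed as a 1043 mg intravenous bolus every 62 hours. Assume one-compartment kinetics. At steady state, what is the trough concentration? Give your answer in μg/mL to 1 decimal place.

k = ln2/t½ = ln2/41 ≈ 0.016906 h⁻¹; fraction remaining f = e^(−kτ) = e^(−0.016906×62) ≈ 0.3506.
Each bolus raises the concentration by D/Vd = 1043/124 ≈ 8.411 μg/mL.
Steady-state trough Cmin,ss = C₀·f/(1−f) ≈ 8.411 × 0.3506/0.6494 ≈ 4.541 μg/mL.

4.5 μg/mL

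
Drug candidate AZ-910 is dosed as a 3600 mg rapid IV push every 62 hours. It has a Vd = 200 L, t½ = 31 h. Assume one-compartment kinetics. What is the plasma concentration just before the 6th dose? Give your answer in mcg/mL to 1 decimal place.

6.0 mcg/mL

f = (1/2)^(τ/t½) = (1/2)^(62/31) ≈ 0.2500.
C₀ = D/Vd = 3600/200 ≈ 18.000 mcg/mL.
Before the 6th dose, 5 doses have been given. Superposition: Cmin = C₀·(f + f² + … + f^5).
≈ 18.000 × (0.2500 + 0.0625 + 0.0156 + 0.0039 + 0.0010) ≈ 18.000 × 0.3330 ≈ 5.994 mcg/mL.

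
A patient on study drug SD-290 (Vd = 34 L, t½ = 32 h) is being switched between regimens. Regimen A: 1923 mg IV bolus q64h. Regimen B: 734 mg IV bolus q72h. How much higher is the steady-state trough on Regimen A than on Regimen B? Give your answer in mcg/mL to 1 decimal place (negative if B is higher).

13.1 mcg/mL

Regimen A: f = (1/2)^(64/32) ≈ 0.2500; Cmin,ss = (1923/34)·f/(1−f) ≈ 18.853 mcg/mL.
Regimen B: f = (1/2)^(72/32) ≈ 0.2102; Cmin,ss = (734/34)·f/(1−f) ≈ 5.746 mcg/mL.
Difference ≈ 18.853 − 5.746 ≈ 13.107 mcg/mL.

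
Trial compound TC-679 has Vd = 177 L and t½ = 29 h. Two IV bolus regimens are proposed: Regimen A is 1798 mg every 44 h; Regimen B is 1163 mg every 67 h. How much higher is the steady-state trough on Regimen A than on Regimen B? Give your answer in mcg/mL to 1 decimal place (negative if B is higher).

Regimen A: f = (1/2)^(44/29) ≈ 0.3494; Cmin,ss = (1798/177)·f/(1−f) ≈ 5.455 mcg/mL.
Regimen B: f = (1/2)^(67/29) ≈ 0.2016; Cmin,ss = (1163/177)·f/(1−f) ≈ 1.659 mcg/mL.
Difference ≈ 5.455 − 1.659 ≈ 3.796 mcg/mL.

3.8 mcg/mL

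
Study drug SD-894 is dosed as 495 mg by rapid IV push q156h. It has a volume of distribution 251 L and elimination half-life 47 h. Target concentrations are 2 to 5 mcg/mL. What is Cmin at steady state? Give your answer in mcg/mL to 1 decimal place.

k = ln2/t½ = ln2/47 ≈ 0.014748 h⁻¹; fraction remaining f = e^(−kτ) = e^(−0.014748×156) ≈ 0.1002.
Single-dose peak C₀ = D/Vd = 495/251 ≈ 1.972 mcg/mL.
Steady-state trough Cmin,ss = C₀·f/(1−f) ≈ 1.972 × 0.1002/0.8998 ≈ 0.220 mcg/mL.
Trough 0.2 mcg/mL vs MEC 2 mcg/mL: subtherapeutic.

0.2 mcg/mL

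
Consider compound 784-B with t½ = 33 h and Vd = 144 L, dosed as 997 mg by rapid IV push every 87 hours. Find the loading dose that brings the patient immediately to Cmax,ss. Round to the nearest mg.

1188 mg

f = (1/2)^(87/33) ≈ 0.160833; accumulation ratio R = 1/(1−f) ≈ 1.19166.
Loading dose to hit Cmax,ss on first dose: D_load = D_maint·R ≈ 997 × 1.19166 ≈ 1188.09 mg.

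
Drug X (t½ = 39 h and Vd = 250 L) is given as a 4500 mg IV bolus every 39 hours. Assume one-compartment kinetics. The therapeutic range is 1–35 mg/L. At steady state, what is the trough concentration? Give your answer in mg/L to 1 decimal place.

The dosing interval is 1 half-life, so f = 2^(−1) = 0.5.
Accumulation ratio R = 1/(1 − f) = 1/0.5 = 2/1.
Single-dose peak C₀ = D/Vd = 4500/250 = 18 mg/L.
Steady-state peak Cmax,ss = C₀·R = 18 × 2/1 ≈ 36.000 mg/L.
Steady-state trough Cmin,ss = Cmax,ss·f ≈ 36.000 × 0.5 ≈ 18.000 mg/L.
Trough 18.0 mg/L vs MEC 1 mg/L: adequate.

18.0 mg/L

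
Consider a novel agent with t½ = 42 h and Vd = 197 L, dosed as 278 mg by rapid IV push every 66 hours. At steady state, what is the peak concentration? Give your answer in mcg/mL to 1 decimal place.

Over one 66-h interval, 66/42 ≈ 1.5714 half-lives elapse, leaving f ≈ 0.3365 of each dose.
Accumulation ratio R = 1/(1 − f) ≈ 1/0.6635 ≈ 1.5072.
Each bolus raises the concentration by D/Vd = 278/197 ≈ 1.411 mcg/mL.
Cmax,ss = C₀/(1 − f) ≈ 1.411/0.6635 ≈ 2.127 mcg/mL.

2.1 mcg/mL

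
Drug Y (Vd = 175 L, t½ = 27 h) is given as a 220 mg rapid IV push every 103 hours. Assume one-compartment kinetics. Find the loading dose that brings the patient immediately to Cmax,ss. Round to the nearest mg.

237 mg

f = (1/2)^(103/27) ≈ 0.071060; accumulation ratio R = 1/(1−f) ≈ 1.07650.
Loading dose to hit Cmax,ss on first dose: D_load = D_maint·R ≈ 220 × 1.07650 ≈ 236.83 mg.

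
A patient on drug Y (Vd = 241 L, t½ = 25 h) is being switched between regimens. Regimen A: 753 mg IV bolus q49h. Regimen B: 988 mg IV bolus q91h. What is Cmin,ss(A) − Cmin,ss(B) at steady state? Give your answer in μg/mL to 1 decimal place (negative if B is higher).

0.7 μg/mL

Regimen A: f = (1/2)^(49/25) ≈ 0.2570; Cmin,ss = (753/241)·f/(1−f) ≈ 1.081 μg/mL.
Regimen B: f = (1/2)^(91/25) ≈ 0.0802; Cmin,ss = (988/241)·f/(1−f) ≈ 0.357 μg/mL.
Difference ≈ 1.081 − 0.357 ≈ 0.724 μg/mL.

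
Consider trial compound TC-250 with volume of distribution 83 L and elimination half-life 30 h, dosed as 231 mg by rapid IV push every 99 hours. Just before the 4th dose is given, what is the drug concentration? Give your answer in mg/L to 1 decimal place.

0.3 mg/L

f = (1/2)^(τ/t½) = (1/2)^(99/30) ≈ 0.1015.
C₀ = D/Vd = 231/83 ≈ 2.783 mg/L.
Before the 4th dose, 3 doses have been given. Superposition: Cmin = C₀·(f + f² + … + f^3).
≈ 2.783 × (0.1015 + 0.0103 + 0.0010) ≈ 2.783 × 0.1128 ≈ 0.314 mg/L.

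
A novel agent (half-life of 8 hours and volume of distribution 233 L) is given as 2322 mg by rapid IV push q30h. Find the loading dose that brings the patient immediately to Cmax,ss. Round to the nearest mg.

f = (1/2)^(30/8) ≈ 0.074325; accumulation ratio R = 1/(1−f) ≈ 1.08029.
Loading dose to hit Cmax,ss on first dose: D_load = D_maint·R ≈ 2322 × 1.08029 ≈ 2508.43 mg.

2508 mg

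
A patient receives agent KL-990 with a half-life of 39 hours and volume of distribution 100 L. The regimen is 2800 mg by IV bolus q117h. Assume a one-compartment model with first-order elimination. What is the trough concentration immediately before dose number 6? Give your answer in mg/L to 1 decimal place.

f = (1/2)^(τ/t½) = (1/2)^(117/39) ≈ 0.1250.
C₀ = D/Vd = 2800/100 ≈ 28.000 mg/L.
Before the 6th dose, 5 doses have been given. Superposition: Cmin = C₀·(f + f² + … + f^5).
≈ 28.000 × (0.1250 + 0.0156 + 0.0020 + 0.0002 + 0.0000) ≈ 28.000 × 0.1428 ≈ 3.998 mg/L.

4.0 mg/L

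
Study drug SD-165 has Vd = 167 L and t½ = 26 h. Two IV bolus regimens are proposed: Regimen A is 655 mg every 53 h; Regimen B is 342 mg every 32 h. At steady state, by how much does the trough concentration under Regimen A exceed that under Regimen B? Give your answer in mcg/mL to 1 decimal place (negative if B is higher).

Regimen A: f = (1/2)^(53/26) ≈ 0.2434; Cmin,ss = (655/167)·f/(1−f) ≈ 1.262 mcg/mL.
Regimen B: f = (1/2)^(32/26) ≈ 0.4261; Cmin,ss = (342/167)·f/(1−f) ≈ 1.520 mcg/mL.
Difference ≈ 1.262 − 1.520 ≈ -0.258 mcg/mL.

-0.3 mcg/mL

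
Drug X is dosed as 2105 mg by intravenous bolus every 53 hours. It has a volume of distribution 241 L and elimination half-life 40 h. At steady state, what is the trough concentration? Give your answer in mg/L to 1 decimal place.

5.8 mg/L

k = ln2/t½ = ln2/40 ≈ 0.017329 h⁻¹; fraction remaining f = e^(−kτ) = e^(−0.017329×53) ≈ 0.3991.
Single-dose peak C₀ = D/Vd = 2105/241 ≈ 8.734 mg/L.
Steady-state trough Cmin,ss = C₀·f/(1−f) ≈ 8.734 × 0.3991/0.6009 ≈ 5.801 mg/L.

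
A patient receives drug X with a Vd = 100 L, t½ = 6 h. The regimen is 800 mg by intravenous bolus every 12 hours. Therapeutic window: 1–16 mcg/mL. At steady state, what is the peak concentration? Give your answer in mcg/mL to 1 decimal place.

The dosing interval is 2 half-lives, so f = 2^(−2) = 0.25.
Accumulation ratio R = 1/(1 − f) = 1/0.75 = 4/3.
Single-dose peak C₀ = D/Vd = 800/100 = 8 mcg/mL.
Steady-state peak Cmax,ss = C₀·R = 8 × 4/3 ≈ 10.667 mcg/mL.
Peak 10.7 mcg/mL vs MTC 16 mcg/mL: below toxic threshold.

10.7 mcg/mL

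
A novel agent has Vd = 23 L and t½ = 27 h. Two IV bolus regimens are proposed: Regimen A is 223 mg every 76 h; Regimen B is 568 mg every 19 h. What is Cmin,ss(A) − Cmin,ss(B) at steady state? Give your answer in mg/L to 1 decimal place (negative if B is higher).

-37.7 mg/L

Regimen A: f = (1/2)^(76/27) ≈ 0.1421; Cmin,ss = (223/23)·f/(1−f) ≈ 1.606 mg/L.
Regimen B: f = (1/2)^(19/27) ≈ 0.6140; Cmin,ss = (568/23)·f/(1−f) ≈ 39.283 mg/L.
Difference ≈ 1.606 − 39.283 ≈ -37.677 mg/L.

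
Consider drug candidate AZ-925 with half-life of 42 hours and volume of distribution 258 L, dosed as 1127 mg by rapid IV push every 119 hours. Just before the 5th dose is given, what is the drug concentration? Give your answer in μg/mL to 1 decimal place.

f = (1/2)^(τ/t½) = (1/2)^(119/42) ≈ 0.1403.
C₀ = D/Vd = 1127/258 ≈ 4.368 μg/mL.
Before the 5th dose, 4 doses have been given. Superposition: Cmin = C₀·(f + f² + … + f^4).
≈ 4.368 × (0.1403 + 0.0197 + 0.0028 + 0.0004) ≈ 4.368 × 0.1632 ≈ 0.713 μg/mL.

0.7 μg/mL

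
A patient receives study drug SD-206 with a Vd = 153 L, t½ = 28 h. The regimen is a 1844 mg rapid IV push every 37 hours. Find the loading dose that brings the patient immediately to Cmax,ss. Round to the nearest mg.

f = (1/2)^(37/28) ≈ 0.400139; accumulation ratio R = 1/(1−f) ≈ 1.66705.
Loading dose to hit Cmax,ss on first dose: D_load = D_maint·R ≈ 1844 × 1.66705 ≈ 3074.04 mg.

3074 mg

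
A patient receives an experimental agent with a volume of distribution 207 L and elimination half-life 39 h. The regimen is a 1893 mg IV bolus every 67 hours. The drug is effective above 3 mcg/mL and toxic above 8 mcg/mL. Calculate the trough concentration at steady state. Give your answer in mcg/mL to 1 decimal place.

k = ln2/t½ = ln2/39 ≈ 0.017773 h⁻¹; fraction remaining f = e^(−kτ) = e^(−0.017773×67) ≈ 0.3040.
Each bolus raises the concentration by D/Vd = 1893/207 ≈ 9.145 mcg/mL.
Steady-state trough Cmin,ss = C₀·f/(1−f) ≈ 9.145 × 0.3040/0.6960 ≈ 3.994 mcg/mL.
Trough 4.0 mcg/mL vs MEC 3 mcg/mL: adequate.

4.0 mcg/mL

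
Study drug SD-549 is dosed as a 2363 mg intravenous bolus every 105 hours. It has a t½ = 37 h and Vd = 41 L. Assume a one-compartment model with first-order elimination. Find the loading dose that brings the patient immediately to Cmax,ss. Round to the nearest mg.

f = (1/2)^(105/37) ≈ 0.139870; accumulation ratio R = 1/(1−f) ≈ 1.16261.
Loading dose to hit Cmax,ss on first dose: D_load = D_maint·R ≈ 2363 × 1.16261 ≈ 2747.25 mg.

2747 mg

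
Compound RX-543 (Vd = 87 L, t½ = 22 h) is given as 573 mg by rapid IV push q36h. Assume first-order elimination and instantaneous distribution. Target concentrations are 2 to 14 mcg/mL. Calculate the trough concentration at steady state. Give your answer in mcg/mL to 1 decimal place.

3.1 mcg/mL

τ/t½ = 36/22 ≈ 1.6364, so fraction remaining f = (1/2)^(36/22) ≈ 0.3217.
At steady state, accumulation factor R = 1/(1 − e^(−kτ)) ≈ 1.4743.
Single-dose peak C₀ = D/Vd = 573/87 ≈ 6.586 mcg/mL.
Cmax,ss = C₀/(1 − f) ≈ 6.586/0.6783 ≈ 9.710 mcg/mL.
Steady-state trough Cmin,ss = Cmax,ss·f ≈ 9.710 × 0.3217 ≈ 3.124 mcg/mL.
Trough 3.1 mcg/mL vs MEC 2 mcg/mL: adequate.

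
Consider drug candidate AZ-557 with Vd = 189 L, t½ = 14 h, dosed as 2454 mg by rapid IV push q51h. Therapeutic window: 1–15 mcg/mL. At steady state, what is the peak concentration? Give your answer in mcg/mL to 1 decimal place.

14.1 mcg/mL

Over one 51-h interval, 51/14 ≈ 3.6429 half-lives elapse, leaving f ≈ 0.0801 of each dose.
At steady state, accumulation factor R = 1/(1 − e^(−kτ)) ≈ 1.0871.
Single-dose peak C₀ = D/Vd = 2454/189 ≈ 12.984 mcg/mL.
Steady-state peak Cmax,ss = C₀·R ≈ 12.984 × 1.0871 ≈ 14.115 mcg/mL.
Peak 14.1 mcg/mL vs MTC 15 mcg/mL: below toxic threshold.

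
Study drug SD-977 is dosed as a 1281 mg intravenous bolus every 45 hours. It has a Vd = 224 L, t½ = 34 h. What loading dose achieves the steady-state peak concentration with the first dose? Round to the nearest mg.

f = (1/2)^(45/34) ≈ 0.399556; accumulation ratio R = 1/(1−f) ≈ 1.66543.
Loading dose to hit Cmax,ss on first dose: D_load = D_maint·R ≈ 1281 × 1.66543 ≈ 2133.42 mg.

2133 mg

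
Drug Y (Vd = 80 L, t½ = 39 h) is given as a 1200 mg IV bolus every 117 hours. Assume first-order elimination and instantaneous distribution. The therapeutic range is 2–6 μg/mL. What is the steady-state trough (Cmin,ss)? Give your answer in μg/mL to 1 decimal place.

2.1 μg/mL

The dosing interval is 3 half-lives, so f = 2^(−3) = 0.125.
Accumulation ratio R = 1/(1 − f) = 1/0.875 = 8/7.
Single-dose peak C₀ = D/Vd = 1200/80 = 15 μg/mL.
Steady-state peak Cmax,ss = C₀·R = 15 × 8/7 ≈ 17.143 μg/mL.
Steady-state trough Cmin,ss = Cmax,ss·f ≈ 17.143 × 0.125 ≈ 2.143 μg/mL.
Trough 2.1 μg/mL vs MEC 2 μg/mL: adequate.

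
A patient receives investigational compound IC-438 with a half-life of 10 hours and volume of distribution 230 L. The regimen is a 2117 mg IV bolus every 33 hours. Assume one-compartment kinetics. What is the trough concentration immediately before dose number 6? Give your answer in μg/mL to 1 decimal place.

1.0 μg/mL

f = (1/2)^(τ/t½) = (1/2)^(33/10) ≈ 0.1015.
C₀ = D/Vd = 2117/230 ≈ 9.204 μg/mL.
Before the 6th dose, 5 doses have been given. Superposition: Cmin = C₀·(f + f² + … + f^5).
≈ 9.204 × (0.1015 + 0.0103 + 0.0010 + 0.0001 + 0.0000) ≈ 9.204 × 0.1129 ≈ 1.039 μg/mL.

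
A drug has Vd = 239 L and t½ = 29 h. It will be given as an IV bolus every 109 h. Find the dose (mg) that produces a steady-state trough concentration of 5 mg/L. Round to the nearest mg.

14979 mg

τ/t½ = 109/29 ≈ 3.7586, so f = (1/2)^(109/29) ≈ 0.073883.
Cmin,ss = (D/Vd)·f/(1−f), so D = Cmin,ss·Vd·(1−f)/f.
D = 5 × 239 × (1−f)/f ≈ 5 × 239 × 12.53491 ≈ 14979.22 mg.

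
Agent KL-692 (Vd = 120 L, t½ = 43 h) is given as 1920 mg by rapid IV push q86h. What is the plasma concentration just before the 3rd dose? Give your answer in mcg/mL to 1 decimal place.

f = (1/2)^(τ/t½) = (1/2)^(86/43) ≈ 0.2500.
C₀ = D/Vd = 1920/120 ≈ 16.000 mcg/mL.
Before the 3rd dose, 2 doses have been given. Superposition: Cmin = C₀·(f + f²).
≈ 16.000 × (0.2500 + 0.0625) ≈ 16.000 × 0.3125 ≈ 5.000 mcg/mL.

5.0 mcg/mL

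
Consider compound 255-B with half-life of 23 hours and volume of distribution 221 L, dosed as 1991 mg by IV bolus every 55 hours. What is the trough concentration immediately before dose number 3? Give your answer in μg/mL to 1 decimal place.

2.0 μg/mL

f = (1/2)^(τ/t½) = (1/2)^(55/23) ≈ 0.1906.
C₀ = D/Vd = 1991/221 ≈ 9.009 μg/mL.
Before the 3rd dose, 2 doses have been given. Superposition: Cmin = C₀·(f + f²).
≈ 9.009 × (0.1906 + 0.0363) ≈ 9.009 × 0.2269 ≈ 2.044 μg/mL.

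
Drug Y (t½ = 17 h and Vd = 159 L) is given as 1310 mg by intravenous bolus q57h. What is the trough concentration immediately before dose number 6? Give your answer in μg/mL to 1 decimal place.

0.9 μg/mL

f = (1/2)^(τ/t½) = (1/2)^(57/17) ≈ 0.0979.
C₀ = D/Vd = 1310/159 ≈ 8.239 μg/mL.
Before the 6th dose, 5 doses have been given. Superposition: Cmin = C₀·(f + f² + … + f^5).
≈ 8.239 × (0.0979 + 0.0096 + 0.0009 + 0.0001 + 0.0000) ≈ 8.239 × 0.1085 ≈ 0.894 μg/mL.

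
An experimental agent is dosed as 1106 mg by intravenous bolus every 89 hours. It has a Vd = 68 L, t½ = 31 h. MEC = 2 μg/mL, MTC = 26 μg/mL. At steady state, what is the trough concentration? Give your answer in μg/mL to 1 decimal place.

k = ln2/t½ = ln2/31 ≈ 0.022360 h⁻¹; fraction remaining f = e^(−kτ) = e^(−0.022360×89) ≈ 0.1367.
Accumulation ratio R = 1/(1 − f) ≈ 1/0.8633 ≈ 1.1583.
Each bolus raises the concentration by D/Vd = 1106/68 ≈ 16.265 μg/mL.
Cmax,ss = C₀/(1 − f) ≈ 16.265/0.8633 ≈ 18.840 μg/mL.
One interval later, Cmin,ss = Cmax,ss·e^(−kτ) ≈ 18.840 × 0.1367 ≈ 2.575 μg/mL.
Trough 2.6 μg/mL vs MEC 2 μg/mL: adequate.

2.6 μg/mL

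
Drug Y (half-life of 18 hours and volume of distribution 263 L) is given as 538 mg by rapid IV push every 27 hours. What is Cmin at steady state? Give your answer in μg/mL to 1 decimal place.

τ/t½ = 27/18 ≈ 1.5, so fraction remaining f = (1/2)^(27/18) ≈ 0.3536.
Each bolus raises the concentration by D/Vd = 538/263 ≈ 2.046 μg/mL.
Steady-state trough Cmin,ss = C₀·f/(1−f) ≈ 2.046 × 0.3536/0.6464 ≈ 1.119 μg/mL.

1.1 μg/mL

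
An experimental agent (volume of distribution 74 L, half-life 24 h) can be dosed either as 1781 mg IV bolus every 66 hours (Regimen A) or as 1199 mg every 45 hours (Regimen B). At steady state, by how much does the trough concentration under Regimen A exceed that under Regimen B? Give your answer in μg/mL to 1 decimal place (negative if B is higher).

-1.9 μg/mL

Regimen A: f = (1/2)^(66/24) ≈ 0.1487; Cmin,ss = (1781/74)·f/(1−f) ≈ 4.204 μg/mL.
Regimen B: f = (1/2)^(45/24) ≈ 0.2726; Cmin,ss = (1199/74)·f/(1−f) ≈ 6.072 μg/mL.
Difference ≈ 4.204 − 6.072 ≈ -1.868 μg/mL.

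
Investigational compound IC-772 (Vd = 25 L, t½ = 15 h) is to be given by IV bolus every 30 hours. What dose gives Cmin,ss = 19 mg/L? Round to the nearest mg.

1425 mg

τ/t½ = 30/15 ≈ 2, so f = (1/2)^(30/15) ≈ 0.250000.
Cmin,ss = (D/Vd)·f/(1−f), so D = Cmin,ss·Vd·(1−f)/f.
D = 19 × 25 × (1−f)/f ≈ 19 × 25 × 3.00000 ≈ 1425.00 mg.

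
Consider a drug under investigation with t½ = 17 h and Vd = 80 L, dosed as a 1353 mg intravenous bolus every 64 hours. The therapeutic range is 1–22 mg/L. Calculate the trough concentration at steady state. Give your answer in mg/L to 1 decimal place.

1.3 mg/L

Over one 64-h interval, 64/17 ≈ 3.7647 half-lives elapse, leaving f ≈ 0.0736 of each dose.
Single-dose peak C₀ = D/Vd = 1353/80 ≈ 16.913 mg/L.
Steady-state trough Cmin,ss = C₀·f/(1−f) ≈ 16.913 × 0.0736/0.9264 ≈ 1.344 mg/L.
Trough 1.3 mg/L vs MEC 1 mg/L: adequate.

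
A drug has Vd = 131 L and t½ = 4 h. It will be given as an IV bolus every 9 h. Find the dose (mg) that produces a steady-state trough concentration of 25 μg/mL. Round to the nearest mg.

τ/t½ = 9/4 ≈ 2.25, so f = (1/2)^(9/4) ≈ 0.210224.
Cmin,ss = (D/Vd)·f/(1−f), so D = Cmin,ss·Vd·(1−f)/f.
D = 25 × 131 × (1−f)/f ≈ 25 × 131 × 3.75683 ≈ 12303.62 mg.

12304 mg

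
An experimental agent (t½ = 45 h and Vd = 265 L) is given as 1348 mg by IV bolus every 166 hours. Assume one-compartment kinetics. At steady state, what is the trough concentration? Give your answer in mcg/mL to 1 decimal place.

0.4 mcg/mL

Over one 166-h interval, 166/45 ≈ 3.6889 half-lives elapse, leaving f ≈ 0.0775 of each dose.
Single-dose peak C₀ = D/Vd = 1348/265 ≈ 5.087 mcg/mL.
Steady-state trough Cmin,ss = C₀·f/(1−f) ≈ 5.087 × 0.0775/0.9225 ≈ 0.427 mcg/mL.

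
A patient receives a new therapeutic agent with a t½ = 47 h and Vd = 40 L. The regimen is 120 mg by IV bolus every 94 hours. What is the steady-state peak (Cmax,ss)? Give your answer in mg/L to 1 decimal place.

τ = 94 h = 2 half-lives, so f = (1/2)^2 = 0.25.
At steady state, R = 1/(1 − 0.25) = 4/3.
Single-dose peak C₀ = D/Vd = 120/40 = 3 mg/L.
Steady-state peak Cmax,ss = C₀·R = 3 × 4/3 ≈ 4.000 mg/L.

4.0 mg/L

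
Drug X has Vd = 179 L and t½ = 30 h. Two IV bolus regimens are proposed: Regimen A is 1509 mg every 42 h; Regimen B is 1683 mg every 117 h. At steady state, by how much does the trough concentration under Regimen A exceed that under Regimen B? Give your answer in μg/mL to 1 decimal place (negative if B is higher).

4.5 μg/mL

Regimen A: f = (1/2)^(42/30) ≈ 0.3789; Cmin,ss = (1509/179)·f/(1−f) ≈ 5.143 μg/mL.
Regimen B: f = (1/2)^(117/30) ≈ 0.0670; Cmin,ss = (1683/179)·f/(1−f) ≈ 0.675 μg/mL.
Difference ≈ 5.143 − 0.675 ≈ 4.468 μg/mL.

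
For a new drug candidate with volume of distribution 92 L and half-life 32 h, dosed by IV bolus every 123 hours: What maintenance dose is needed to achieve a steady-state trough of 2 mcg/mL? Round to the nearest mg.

τ/t½ = 123/32 ≈ 3.8438, so f = (1/2)^(123/32) ≈ 0.069649.
Cmin,ss = (D/Vd)·f/(1−f), so D = Cmin,ss·Vd·(1−f)/f.
D = 2 × 92 × (1−f)/f ≈ 2 × 92 × 13.35771 ≈ 2457.82 mg.

2458 mg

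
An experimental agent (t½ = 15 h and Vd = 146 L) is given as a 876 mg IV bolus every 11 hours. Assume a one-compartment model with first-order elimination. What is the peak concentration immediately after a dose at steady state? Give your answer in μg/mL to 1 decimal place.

k = ln2/t½ = ln2/15 ≈ 0.046210 h⁻¹; fraction remaining f = e^(−kτ) = e^(−0.046210×11) ≈ 0.6015.
At steady state, accumulation factor R = 1/(1 − e^(−kτ)) ≈ 2.5094.
Single-dose peak C₀ = D/Vd = 876/146 ≈ 6.000 μg/mL.
Cmax,ss = C₀/(1 − f) ≈ 6.000/0.3985 ≈ 15.056 μg/mL.

15.1 μg/mL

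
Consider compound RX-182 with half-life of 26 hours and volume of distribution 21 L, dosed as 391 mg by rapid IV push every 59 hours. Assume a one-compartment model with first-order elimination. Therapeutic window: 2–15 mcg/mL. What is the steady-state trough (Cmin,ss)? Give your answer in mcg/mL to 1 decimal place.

4.9 mcg/mL

k = ln2/t½ = ln2/26 ≈ 0.026660 h⁻¹; fraction remaining f = e^(−kτ) = e^(−0.026660×59) ≈ 0.2074.
At steady state, accumulation factor R = 1/(1 − e^(−kτ)) ≈ 1.2617.
Each bolus raises the concentration by D/Vd = 391/21 ≈ 18.619 mcg/mL.
Steady-state peak Cmax,ss = C₀·R ≈ 18.619 × 1.2617 ≈ 23.492 mcg/mL.
One interval later, Cmin,ss = Cmax,ss·e^(−kτ) ≈ 23.492 × 0.2074 ≈ 4.872 mcg/mL.
Trough 4.9 mcg/mL vs MEC 2 mcg/mL: adequate.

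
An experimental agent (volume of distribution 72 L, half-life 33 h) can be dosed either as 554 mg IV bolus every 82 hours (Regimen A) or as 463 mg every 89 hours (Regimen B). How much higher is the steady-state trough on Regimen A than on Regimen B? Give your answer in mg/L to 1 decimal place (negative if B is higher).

0.5 mg/L

Regimen A: f = (1/2)^(82/33) ≈ 0.1786; Cmin,ss = (554/72)·f/(1−f) ≈ 1.673 mg/L.
Regimen B: f = (1/2)^(89/33) ≈ 0.1542; Cmin,ss = (463/72)·f/(1−f) ≈ 1.172 mg/L.
Difference ≈ 1.673 − 1.172 ≈ 0.501 mg/L.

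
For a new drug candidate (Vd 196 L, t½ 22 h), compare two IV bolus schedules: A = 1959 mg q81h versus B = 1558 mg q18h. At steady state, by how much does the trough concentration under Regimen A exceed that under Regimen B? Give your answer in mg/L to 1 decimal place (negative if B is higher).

Regimen A: f = (1/2)^(81/22) ≈ 0.0779; Cmin,ss = (1959/196)·f/(1−f) ≈ 0.844 mg/L.
Regimen B: f = (1/2)^(18/22) ≈ 0.5672; Cmin,ss = (1558/196)·f/(1−f) ≈ 10.417 mg/L.
Difference ≈ 0.844 − 10.417 ≈ -9.573 mg/L.

-9.6 mg/L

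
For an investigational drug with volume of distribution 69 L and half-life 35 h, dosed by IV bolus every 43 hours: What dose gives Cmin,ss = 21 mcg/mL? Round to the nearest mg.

1947 mg

τ/t½ = 43/35 ≈ 1.2286, so f = (1/2)^(43/35) ≈ 0.426740.
Cmin,ss = (D/Vd)·f/(1−f), so D = Cmin,ss·Vd·(1−f)/f.
D = 21 × 69 × (1−f)/f ≈ 21 × 69 × 1.34335 ≈ 1946.51 mg.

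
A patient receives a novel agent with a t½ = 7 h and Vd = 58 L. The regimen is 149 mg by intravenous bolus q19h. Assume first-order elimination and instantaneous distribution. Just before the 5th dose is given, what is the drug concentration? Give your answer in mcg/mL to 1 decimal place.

0.5 mcg/mL

f = (1/2)^(τ/t½) = (1/2)^(19/7) ≈ 0.1524.
C₀ = D/Vd = 149/58 ≈ 2.569 mcg/mL.
Before the 5th dose, 4 doses have been given. Superposition: Cmin = C₀·(f + f² + … + f^4).
≈ 2.569 × (0.1524 + 0.0232 + 0.0035 + 0.0005) ≈ 2.569 × 0.1796 ≈ 0.461 mcg/mL.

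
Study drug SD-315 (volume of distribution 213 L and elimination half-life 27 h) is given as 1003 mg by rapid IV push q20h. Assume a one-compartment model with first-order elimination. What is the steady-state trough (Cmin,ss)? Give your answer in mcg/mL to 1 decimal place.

7.0 mcg/mL

k = ln2/t½ = ln2/27 ≈ 0.025672 h⁻¹; fraction remaining f = e^(−kτ) = e^(−0.025672×20) ≈ 0.5984.
Accumulation ratio R = 1/(1 − f) ≈ 1/0.4016 ≈ 2.4900.
Single-dose peak C₀ = D/Vd = 1003/213 ≈ 4.709 mcg/mL.
Steady-state peak Cmax,ss = C₀·R ≈ 4.709 × 2.4900 ≈ 11.725 mcg/mL.
Steady-state trough Cmin,ss = Cmax,ss·f ≈ 11.725 × 0.5984 ≈ 7.016 mcg/mL.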